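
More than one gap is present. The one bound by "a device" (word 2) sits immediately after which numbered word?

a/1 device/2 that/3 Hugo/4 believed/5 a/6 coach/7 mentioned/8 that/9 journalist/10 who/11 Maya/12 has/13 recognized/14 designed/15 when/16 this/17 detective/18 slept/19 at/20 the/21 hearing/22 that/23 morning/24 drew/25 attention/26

15

The displaced element is "a device" (word 2).
It is linked across 2 clause boundaries (Ø → Ø).
It functions as the direct object of "designed", so the gap sits immediately after word 15 ("designed").
Base order: Hugo believed a coach mentioned that journalist who Maya has recognized designed a device when this detective slept at the hearing that morning.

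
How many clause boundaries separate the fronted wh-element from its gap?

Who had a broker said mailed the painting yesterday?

"who" is extracted from the subject of "mailed".
Boundaries crossed, outermost first: [Ø] — 1 in total.

1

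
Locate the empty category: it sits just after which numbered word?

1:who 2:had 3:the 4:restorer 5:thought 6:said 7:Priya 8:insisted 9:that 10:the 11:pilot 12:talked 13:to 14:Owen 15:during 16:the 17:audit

The displaced element is "who" (word 1).
It is linked across 1 clause boundary (Ø).
It functions as the subject of "said", so the gap sits immediately after word 5 ("thought").
Base order: The restorer had thought that who said Priya insisted that the pilot talked to Owen during the audit.

5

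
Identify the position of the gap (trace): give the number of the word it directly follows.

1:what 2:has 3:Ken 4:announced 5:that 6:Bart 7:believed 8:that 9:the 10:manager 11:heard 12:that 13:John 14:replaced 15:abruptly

14

The displaced element is "what" (word 1).
It is linked across 3 clause boundaries (that → that → that).
It functions as the direct object of "replaced", so the gap sits immediately after word 14 ("replaced").
Base order: Ken has announced that Bart believed that the manager heard that John replaced what abruptly.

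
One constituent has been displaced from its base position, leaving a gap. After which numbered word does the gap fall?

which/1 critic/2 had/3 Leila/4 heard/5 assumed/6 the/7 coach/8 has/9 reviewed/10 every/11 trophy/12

5

The displaced element is "which critic" (word 2).
It is linked across 1 clause boundary (Ø).
It functions as the subject of "assumed", so the gap sits immediately after word 5 ("heard").
Base order: Leila had heard which critic assumed the coach has reviewed every trophy.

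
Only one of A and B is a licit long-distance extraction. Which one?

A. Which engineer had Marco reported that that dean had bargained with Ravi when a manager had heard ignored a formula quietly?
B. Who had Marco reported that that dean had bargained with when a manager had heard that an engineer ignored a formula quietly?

B

In A, the wh-phrase is extracted from inside an adjunct island (introduced by "when"), which blocks movement.
In B, the extraction path crosses only that-complement boundaries, which are transparent.
So B is grammatical.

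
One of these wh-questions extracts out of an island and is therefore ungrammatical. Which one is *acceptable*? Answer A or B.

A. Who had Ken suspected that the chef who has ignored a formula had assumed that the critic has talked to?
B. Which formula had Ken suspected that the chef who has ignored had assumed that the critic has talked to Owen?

A

In B, the wh-phrase is extracted from inside a complex-NP island (relative clause) (introduced by "who"), which blocks movement.
In A, the extraction path crosses only that-complement boundaries, which are transparent.
So A is grammatical.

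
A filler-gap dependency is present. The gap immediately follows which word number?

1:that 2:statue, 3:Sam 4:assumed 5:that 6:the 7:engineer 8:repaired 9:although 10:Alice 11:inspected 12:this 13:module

8

The displaced element is "that statue" (word 2).
It is linked across 1 clause boundary (that).
It functions as the direct object of "repaired", so the gap sits immediately after word 8 ("repaired").
Base order: Sam assumed that the engineer repaired that statue although Alice inspected this module.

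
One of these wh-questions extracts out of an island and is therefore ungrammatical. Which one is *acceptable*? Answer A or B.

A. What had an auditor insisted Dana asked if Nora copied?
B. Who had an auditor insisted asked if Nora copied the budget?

In A, the wh-phrase is extracted from inside a wh-island (introduced by "if"), which blocks movement.
In B, the extraction path crosses only that-complement boundaries, which are transparent.
So B is grammatical.

B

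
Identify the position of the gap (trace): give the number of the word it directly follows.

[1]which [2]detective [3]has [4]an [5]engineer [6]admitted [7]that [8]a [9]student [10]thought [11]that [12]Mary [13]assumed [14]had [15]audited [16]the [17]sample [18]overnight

13

The displaced element is "which detective" (word 2).
It is linked across 3 clause boundaries (that → that → Ø).
It functions as the subject of "audited", so the gap sits immediately after word 13 ("assumed").
Base order: An engineer has admitted that a student thought that Mary assumed which detective had audited the sample overnight.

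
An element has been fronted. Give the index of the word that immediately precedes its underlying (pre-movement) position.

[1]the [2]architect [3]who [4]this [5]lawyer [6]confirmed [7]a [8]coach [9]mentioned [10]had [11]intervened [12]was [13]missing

9

The displaced element is "the architect" (word 2).
It is linked across 2 clause boundaries (Ø → Ø).
It functions as the subject of "intervened", so the gap sits immediately after word 9 ("mentioned").
Base order: This lawyer confirmed a coach mentioned that the architect had intervened.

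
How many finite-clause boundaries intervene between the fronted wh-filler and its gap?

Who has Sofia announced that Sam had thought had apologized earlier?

"who" is extracted from the subject of "apologized".
Boundaries crossed, outermost first: [that], [Ø] — 2 in total.

2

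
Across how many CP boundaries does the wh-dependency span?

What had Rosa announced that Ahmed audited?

1

"what" is extracted from the object of "audited".
Boundaries crossed, outermost first: [that] — 1 in total.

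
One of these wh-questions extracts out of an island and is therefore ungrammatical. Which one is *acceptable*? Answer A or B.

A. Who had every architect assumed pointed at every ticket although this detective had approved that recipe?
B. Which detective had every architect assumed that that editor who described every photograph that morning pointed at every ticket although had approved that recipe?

A

In B, the wh-phrase is extracted from inside an adjunct island (introduced by "although"), which blocks movement.
In A, the extraction path crosses only that-complement boundaries, which are transparent.
So A is grammatical.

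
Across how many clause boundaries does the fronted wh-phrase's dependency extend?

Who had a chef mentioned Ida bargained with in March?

1

"who" is extracted from the PP object of "bargained".
Boundaries crossed, outermost first: [Ø] — 1 in total.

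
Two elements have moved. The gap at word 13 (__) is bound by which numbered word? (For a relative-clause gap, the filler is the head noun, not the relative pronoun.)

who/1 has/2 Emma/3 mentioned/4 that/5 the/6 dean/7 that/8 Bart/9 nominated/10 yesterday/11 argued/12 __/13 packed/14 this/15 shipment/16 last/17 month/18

1

The marked gap is the subject of "packed".
Its filler is the fronted wh-phrase "who", at word 1.
(The other dependency links word 7 to a gap after word 10.)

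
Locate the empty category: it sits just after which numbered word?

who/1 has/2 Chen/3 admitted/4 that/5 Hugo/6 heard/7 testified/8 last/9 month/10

The displaced element is "who" (word 1).
It is linked across 2 clause boundaries (that → Ø).
It functions as the subject of "testified", so the gap sits immediately after word 7 ("heard").
Base order: Chen has admitted that Hugo heard that who testified last month.

7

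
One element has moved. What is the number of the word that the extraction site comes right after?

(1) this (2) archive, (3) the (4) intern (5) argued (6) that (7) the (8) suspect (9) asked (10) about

10

The displaced element is "this archive" (word 2).
It is linked across 1 clause boundary (that).
It functions as the object of the preposition "about" of "asked", so the gap sits immediately after word 10 ("about").
Base order: The intern argued that the suspect asked about this archive.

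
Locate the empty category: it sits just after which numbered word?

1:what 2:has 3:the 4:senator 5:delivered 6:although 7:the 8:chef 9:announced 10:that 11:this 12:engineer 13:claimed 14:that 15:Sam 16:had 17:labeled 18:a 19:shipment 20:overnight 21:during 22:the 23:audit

5

The displaced element is "what" (word 1).
It functions as the direct object of "delivered", so the gap sits immediately after word 5 ("delivered").
Base order: The senator has delivered what although the chef announced that this engineer claimed that Sam had labeled a shipment overnight during the audit.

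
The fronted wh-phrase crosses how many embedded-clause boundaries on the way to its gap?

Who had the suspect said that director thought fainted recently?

2

"who" is extracted from the subject of "fainted".
Boundaries crossed, outermost first: [Ø], [Ø] — 2 in total.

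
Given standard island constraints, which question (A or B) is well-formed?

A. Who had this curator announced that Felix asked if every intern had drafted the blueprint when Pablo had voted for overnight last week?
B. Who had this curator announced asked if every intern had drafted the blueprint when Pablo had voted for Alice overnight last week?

B

In A, the wh-phrase is extracted from inside a wh-island (introduced by "if"), which blocks movement.
In B, the extraction path crosses only that-complement boundaries, which are transparent.
So B is grammatical.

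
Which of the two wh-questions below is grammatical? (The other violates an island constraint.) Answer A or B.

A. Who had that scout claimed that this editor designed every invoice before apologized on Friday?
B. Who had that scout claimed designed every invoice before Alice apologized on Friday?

In A, the wh-phrase is extracted from inside an adjunct island (introduced by "before"), which blocks movement.
In B, the extraction path crosses only that-complement boundaries, which are transparent.
So B is grammatical.

B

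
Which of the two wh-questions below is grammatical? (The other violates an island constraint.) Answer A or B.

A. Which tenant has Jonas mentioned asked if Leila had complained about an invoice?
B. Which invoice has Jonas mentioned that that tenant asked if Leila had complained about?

A

In B, the wh-phrase is extracted from inside a wh-island (introduced by "if"), which blocks movement.
In A, the extraction path crosses only that-complement boundaries, which are transparent.
So A is grammatical.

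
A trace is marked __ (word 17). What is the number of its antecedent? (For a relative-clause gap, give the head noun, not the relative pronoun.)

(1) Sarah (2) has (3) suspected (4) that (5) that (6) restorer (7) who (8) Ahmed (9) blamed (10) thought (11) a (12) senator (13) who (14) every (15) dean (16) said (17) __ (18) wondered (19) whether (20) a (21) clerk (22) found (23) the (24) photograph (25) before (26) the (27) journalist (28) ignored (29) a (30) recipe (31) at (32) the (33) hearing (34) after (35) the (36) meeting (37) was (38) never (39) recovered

12

The gap at 17 is the subject of "wondered", inside a relative clause.
The relative pronoun is "who" (word 13); it is bound by the head noun immediately before it.
Its filler is the head noun "senator", at word 12.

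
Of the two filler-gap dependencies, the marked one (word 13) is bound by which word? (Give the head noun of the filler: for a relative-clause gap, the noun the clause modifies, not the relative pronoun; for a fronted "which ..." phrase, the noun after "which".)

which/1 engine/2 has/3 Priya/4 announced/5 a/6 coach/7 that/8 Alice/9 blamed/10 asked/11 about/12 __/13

The marked gap is the object of the preposition "about" of "asked".
Its filler is the fronted wh-phrase "which engine", at word 2.
(The other dependency links word 7 to a gap after word 10.)

2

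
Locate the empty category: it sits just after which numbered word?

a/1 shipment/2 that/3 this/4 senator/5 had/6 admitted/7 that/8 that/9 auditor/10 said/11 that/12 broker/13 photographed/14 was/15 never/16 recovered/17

14

The displaced element is "a shipment" (word 2).
It is linked across 2 clause boundaries (that → Ø).
It functions as the direct object of "photographed", so the gap sits immediately after word 14 ("photographed").
Base order: This senator had admitted that that auditor said that broker photographed a shipment.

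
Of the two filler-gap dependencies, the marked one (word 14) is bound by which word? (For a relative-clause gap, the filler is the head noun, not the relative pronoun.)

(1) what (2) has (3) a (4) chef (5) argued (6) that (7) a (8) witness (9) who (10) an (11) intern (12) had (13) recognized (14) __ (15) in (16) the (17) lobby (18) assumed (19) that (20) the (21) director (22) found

The marked gap is inside the relative clause, the direct object of "recognized".
Its filler is the head noun "witness" (via "who"), at word 8.
(The other dependency links word 1 to a gap after word 22.)

8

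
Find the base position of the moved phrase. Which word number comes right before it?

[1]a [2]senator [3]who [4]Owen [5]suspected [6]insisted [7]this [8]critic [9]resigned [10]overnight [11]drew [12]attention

5

The displaced element is "a senator" (word 2).
It is linked across 1 clause boundary (Ø).
It functions as the subject of "insisted", so the gap sits immediately after word 5 ("suspected").
Base order: Owen suspected that a senator insisted this critic resigned overnight.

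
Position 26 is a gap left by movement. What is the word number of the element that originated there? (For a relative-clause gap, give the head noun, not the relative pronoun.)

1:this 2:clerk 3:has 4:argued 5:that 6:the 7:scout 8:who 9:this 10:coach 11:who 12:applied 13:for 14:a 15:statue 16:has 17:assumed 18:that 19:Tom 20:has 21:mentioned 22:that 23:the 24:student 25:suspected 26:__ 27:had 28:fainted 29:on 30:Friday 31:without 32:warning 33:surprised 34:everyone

7

The gap at 26 is the subject of "fainted", inside a relative clause.
The relative pronoun is "who" (word 8); it is bound by the head noun immediately before it.
Its filler is the head noun "scout", at word 7.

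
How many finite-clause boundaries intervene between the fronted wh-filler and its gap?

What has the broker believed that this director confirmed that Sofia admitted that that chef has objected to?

"what" is extracted from the PP object of "objected".
Boundaries crossed, outermost first: [that], [that], [that] — 3 in total.

3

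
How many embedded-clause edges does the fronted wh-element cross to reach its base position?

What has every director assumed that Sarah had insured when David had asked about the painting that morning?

1

"what" is extracted from the object of "insured".
Boundaries crossed, outermost first: [that] — 1 in total.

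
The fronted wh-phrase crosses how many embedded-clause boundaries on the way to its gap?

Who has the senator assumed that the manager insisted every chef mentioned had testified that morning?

3

"who" is extracted from the subject of "testified".
Boundaries crossed, outermost first: [that], [Ø], [Ø] — 3 in total.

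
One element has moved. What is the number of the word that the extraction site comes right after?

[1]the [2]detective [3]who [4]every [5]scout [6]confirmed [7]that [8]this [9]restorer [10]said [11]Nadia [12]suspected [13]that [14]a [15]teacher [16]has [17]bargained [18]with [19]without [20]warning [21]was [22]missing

18

The displaced element is "the detective" (word 2).
It is linked across 3 clause boundaries (that → Ø → that).
It functions as the object of the preposition "with" of "bargained", so the gap sits immediately after word 18 ("with").
Base order: Every scout confirmed that this restorer said Nadia suspected that a teacher has bargained with the detective without warning.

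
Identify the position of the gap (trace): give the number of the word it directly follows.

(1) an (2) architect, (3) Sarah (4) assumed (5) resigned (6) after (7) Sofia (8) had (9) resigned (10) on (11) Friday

4

The displaced element is "an architect" (word 2).
It is linked across 1 clause boundary (Ø).
It functions as the subject of "resigned", so the gap sits immediately after word 4 ("assumed").
Base order: Sarah assumed an architect resigned after Sofia had resigned on Friday.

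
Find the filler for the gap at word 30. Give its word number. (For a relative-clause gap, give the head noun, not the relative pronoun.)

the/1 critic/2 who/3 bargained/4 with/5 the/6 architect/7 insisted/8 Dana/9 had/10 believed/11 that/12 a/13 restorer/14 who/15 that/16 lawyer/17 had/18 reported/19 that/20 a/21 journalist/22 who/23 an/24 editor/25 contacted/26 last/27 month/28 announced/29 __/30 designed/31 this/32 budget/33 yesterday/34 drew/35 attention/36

The gap at 30 is the subject of "designed", inside a relative clause.
The relative pronoun is "who" (word 15); it is bound by the head noun immediately before it.
Its filler is the head noun "restorer", at word 14.

14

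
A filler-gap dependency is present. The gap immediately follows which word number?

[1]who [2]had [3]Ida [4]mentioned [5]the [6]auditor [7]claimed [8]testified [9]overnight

The displaced element is "who" (word 1).
It is linked across 2 clause boundaries (Ø → Ø).
It functions as the subject of "testified", so the gap sits immediately after word 7 ("claimed").
Base order: Ida had mentioned the auditor claimed that who testified overnight.

7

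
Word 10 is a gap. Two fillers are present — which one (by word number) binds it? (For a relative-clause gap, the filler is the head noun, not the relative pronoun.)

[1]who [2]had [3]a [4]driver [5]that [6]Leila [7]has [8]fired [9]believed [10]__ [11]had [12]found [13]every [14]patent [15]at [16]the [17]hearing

The marked gap is the subject of "found".
Its filler is the fronted wh-phrase "who", at word 1.
(The other dependency links word 4 to a gap after word 8.)

1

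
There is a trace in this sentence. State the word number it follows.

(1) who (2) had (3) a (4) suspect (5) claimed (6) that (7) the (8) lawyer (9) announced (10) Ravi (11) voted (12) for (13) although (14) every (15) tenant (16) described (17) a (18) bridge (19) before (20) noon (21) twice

The displaced element is "who" (word 1).
It is linked across 2 clause boundaries (that → Ø).
It functions as the object of the preposition "for" of "voted", so the gap sits immediately after word 12 ("for").
Base order: A suspect had claimed that the lawyer announced Ravi voted for who although every tenant described a bridge before noon twice.

12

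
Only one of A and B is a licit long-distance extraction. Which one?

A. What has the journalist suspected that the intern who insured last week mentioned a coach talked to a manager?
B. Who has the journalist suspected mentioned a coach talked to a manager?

B

In A, the wh-phrase is extracted from inside a complex-NP island (relative clause) (introduced by "who"), which blocks movement.
In B, the extraction path crosses only that-complement boundaries, which are transparent.
So B is grammatical.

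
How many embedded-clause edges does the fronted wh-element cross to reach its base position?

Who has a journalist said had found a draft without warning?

1

"who" is extracted from the subject of "found".
Boundaries crossed, outermost first: [Ø] — 1 in total.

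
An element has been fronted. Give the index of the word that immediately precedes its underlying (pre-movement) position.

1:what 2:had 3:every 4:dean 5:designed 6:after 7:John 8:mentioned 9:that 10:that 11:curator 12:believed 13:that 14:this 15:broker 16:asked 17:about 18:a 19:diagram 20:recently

5

The displaced element is "what" (word 1).
It functions as the direct object of "designed", so the gap sits immediately after word 5 ("designed").
Base order: Every dean had designed what after John mentioned that that curator believed that this broker asked about a diagram recently.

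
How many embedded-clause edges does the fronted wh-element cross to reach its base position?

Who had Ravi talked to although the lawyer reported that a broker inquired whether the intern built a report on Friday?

0

"who" originates inside the matrix clause — no clause boundary is crossed.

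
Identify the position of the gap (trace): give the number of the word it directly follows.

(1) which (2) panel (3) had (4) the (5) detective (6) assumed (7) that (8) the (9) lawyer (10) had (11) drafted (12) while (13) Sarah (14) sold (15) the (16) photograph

The displaced element is "which panel" (word 2).
It is linked across 1 clause boundary (that).
It functions as the direct object of "drafted", so the gap sits immediately after word 11 ("drafted").
Base order: The detective had assumed that the lawyer had drafted which panel while Sarah sold the photograph.

11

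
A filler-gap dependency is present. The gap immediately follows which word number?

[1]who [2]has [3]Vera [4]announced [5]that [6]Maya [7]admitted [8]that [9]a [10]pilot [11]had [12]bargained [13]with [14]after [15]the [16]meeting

13

The displaced element is "who" (word 1).
It is linked across 2 clause boundaries (that → that).
It functions as the object of the preposition "with" of "bargained", so the gap sits immediately after word 13 ("with").
Base order: Vera has announced that Maya admitted that a pilot had bargained with who after the meeting.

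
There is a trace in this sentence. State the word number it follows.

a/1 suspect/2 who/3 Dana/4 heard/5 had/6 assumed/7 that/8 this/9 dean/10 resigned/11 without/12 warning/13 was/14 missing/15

5

The displaced element is "a suspect" (word 2).
It is linked across 1 clause boundary (Ø).
It functions as the subject of "assumed", so the gap sits immediately after word 5 ("heard").
Base order: Dana heard that a suspect had assumed that this dean resigned without warning.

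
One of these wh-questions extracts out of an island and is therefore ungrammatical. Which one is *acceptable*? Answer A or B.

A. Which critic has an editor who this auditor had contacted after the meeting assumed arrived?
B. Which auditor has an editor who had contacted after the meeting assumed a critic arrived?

In B, the wh-phrase is extracted from inside a complex-NP island (relative clause) (introduced by "who"), which blocks movement.
In A, the extraction path crosses only that-complement boundaries, which are transparent.
So A is grammatical.

A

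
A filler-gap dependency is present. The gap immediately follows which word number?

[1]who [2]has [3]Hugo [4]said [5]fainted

The displaced element is "who" (word 1).
It is linked across 1 clause boundary (Ø).
It functions as the subject of "fainted", so the gap sits immediately after word 4 ("said").
Base order: Hugo has said that who fainted.

4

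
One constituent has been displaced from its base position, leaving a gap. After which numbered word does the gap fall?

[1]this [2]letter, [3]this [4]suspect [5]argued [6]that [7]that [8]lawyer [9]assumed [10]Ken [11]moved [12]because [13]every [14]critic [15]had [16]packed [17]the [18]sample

The displaced element is "this letter" (word 2).
It is linked across 2 clause boundaries (that → Ø).
It functions as the direct object of "moved", so the gap sits immediately after word 11 ("moved").
Base order: This suspect argued that that lawyer assumed Ken moved this letter because every critic had packed the sample.

11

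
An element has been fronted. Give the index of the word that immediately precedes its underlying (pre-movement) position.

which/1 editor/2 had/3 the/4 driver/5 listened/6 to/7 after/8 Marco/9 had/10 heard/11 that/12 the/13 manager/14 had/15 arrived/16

The displaced element is "which editor" (word 2).
It functions as the object of the preposition "to" of "listened", so the gap sits immediately after word 7 ("to").
Base order: The driver had listened to which editor after Marco had heard that the manager had arrived.

7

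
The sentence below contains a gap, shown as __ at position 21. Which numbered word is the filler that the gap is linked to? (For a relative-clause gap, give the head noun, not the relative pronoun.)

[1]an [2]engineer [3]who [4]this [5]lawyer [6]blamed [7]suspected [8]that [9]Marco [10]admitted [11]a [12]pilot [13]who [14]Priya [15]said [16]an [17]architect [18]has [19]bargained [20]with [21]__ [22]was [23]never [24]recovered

12

The gap at 21 is the prepositional object of "bargained", inside a relative clause.
The relative pronoun is "who" (word 13); it is bound by the head noun immediately before it.
Its filler is the head noun "pilot", at word 12.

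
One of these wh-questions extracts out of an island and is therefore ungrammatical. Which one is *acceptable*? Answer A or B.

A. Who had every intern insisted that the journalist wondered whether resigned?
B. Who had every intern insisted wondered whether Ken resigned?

In A, the wh-phrase is extracted from inside a wh-island (introduced by "whether"), which blocks movement.
In B, the extraction path crosses only that-complement boundaries, which are transparent.
So B is grammatical.

B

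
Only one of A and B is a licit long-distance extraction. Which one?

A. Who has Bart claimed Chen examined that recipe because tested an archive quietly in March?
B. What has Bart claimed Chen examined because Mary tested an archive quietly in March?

In A, the wh-phrase is extracted from inside an adjunct island (introduced by "because"), which blocks movement.
In B, the extraction path crosses only that-complement boundaries, which are transparent.
So B is grammatical.

B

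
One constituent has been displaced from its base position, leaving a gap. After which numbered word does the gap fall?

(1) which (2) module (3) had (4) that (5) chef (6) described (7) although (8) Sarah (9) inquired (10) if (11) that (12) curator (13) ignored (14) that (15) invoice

6

The displaced element is "which module" (word 2).
It functions as the direct object of "described", so the gap sits immediately after word 6 ("described").
Base order: That chef had described which module although Sarah inquired if that curator ignored that invoice.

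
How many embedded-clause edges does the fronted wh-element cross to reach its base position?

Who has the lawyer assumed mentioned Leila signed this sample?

1

"who" is extracted from the subject of "mentioned".
Boundaries crossed, outermost first: [Ø] — 1 in total.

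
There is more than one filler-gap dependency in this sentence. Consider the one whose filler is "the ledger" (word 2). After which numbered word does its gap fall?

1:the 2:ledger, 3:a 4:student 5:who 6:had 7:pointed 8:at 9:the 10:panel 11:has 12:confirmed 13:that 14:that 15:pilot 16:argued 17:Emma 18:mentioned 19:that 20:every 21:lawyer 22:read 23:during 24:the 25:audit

The displaced element is "the ledger" (word 2).
It is linked across 3 clause boundaries (that → Ø → that).
It functions as the direct object of "read", so the gap sits immediately after word 22 ("read").
Base order: A student who had pointed at the panel has confirmed that that pilot argued Emma mentioned that every lawyer read the ledger during the audit.

22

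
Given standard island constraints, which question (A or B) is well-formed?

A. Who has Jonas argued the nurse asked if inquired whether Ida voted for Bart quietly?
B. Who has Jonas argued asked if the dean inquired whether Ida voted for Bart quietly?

In A, the wh-phrase is extracted from inside a wh-island (introduced by "if"), which blocks movement.
In B, the extraction path crosses only that-complement boundaries, which are transparent.
So B is grammatical.

B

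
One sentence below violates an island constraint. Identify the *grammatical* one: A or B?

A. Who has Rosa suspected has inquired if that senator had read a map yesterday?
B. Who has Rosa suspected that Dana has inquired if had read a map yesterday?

A

In B, the wh-phrase is extracted from inside a wh-island (introduced by "if"), which blocks movement.
In A, the extraction path crosses only that-complement boundaries, which are transparent.
So A is grammatical.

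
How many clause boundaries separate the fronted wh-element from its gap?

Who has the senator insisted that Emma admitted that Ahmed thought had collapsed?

3

"who" is extracted from the subject of "collapsed".
Boundaries crossed, outermost first: [that], [that], [Ø] — 3 in total.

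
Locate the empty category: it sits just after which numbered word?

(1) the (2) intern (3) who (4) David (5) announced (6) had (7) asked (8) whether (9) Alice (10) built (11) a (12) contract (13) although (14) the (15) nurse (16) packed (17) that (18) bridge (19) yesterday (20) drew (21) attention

The displaced element is "the intern" (word 2).
It is linked across 1 clause boundary (Ø).
It functions as the subject of "asked", so the gap sits immediately after word 5 ("announced").
Base order: David announced that the intern had asked whether Alice built a contract although the nurse packed that bridge yesterday.

5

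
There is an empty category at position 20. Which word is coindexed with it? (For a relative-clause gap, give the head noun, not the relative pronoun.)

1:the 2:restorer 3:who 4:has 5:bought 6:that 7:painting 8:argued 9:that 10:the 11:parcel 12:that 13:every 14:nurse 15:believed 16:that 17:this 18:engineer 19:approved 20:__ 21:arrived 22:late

11

The gap at 20 is the object of "approved", inside a relative clause.
The relative pronoun is "that" (word 12); it is bound by the head noun immediately before it.
Its filler is the head noun "parcel", at word 11.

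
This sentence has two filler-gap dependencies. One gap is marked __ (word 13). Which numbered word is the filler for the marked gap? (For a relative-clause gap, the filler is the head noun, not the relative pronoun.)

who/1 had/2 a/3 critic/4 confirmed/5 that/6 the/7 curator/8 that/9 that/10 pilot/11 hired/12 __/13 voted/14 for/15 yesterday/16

8

The marked gap is inside the relative clause, the direct object of "hired".
Its filler is the head noun "curator" (via "that"), at word 8.
(The other dependency links word 1 to a gap after word 15.)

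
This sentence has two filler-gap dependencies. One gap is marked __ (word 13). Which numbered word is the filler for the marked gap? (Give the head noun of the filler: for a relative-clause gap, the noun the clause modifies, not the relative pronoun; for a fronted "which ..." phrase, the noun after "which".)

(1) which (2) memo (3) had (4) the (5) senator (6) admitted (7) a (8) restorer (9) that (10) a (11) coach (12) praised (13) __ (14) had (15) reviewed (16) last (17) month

8

The marked gap is inside the relative clause, the direct object of "praised".
Its filler is the head noun "restorer" (via "that"), at word 8.
(The other dependency links word 2 to a gap after word 15.)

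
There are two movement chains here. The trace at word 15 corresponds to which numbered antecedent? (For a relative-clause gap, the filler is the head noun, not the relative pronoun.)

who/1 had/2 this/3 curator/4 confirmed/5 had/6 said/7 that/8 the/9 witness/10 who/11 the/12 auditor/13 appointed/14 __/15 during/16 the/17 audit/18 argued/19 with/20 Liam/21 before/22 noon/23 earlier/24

The marked gap is inside the relative clause, the direct object of "appointed".
Its filler is the head noun "witness" (via "who"), at word 10.
(The other dependency links word 1 to a gap after word 5.)

10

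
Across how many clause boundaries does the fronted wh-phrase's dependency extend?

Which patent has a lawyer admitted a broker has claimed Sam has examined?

2

"which patent" is extracted from the object of "examined".
Boundaries crossed, outermost first: [Ø], [Ø] — 2 in total.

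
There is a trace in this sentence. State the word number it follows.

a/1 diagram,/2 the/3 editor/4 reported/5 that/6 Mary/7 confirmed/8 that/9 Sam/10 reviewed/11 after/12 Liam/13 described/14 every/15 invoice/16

The displaced element is "a diagram" (word 2).
It is linked across 2 clause boundaries (that → that).
It functions as the direct object of "reviewed", so the gap sits immediately after word 11 ("reviewed").
Base order: The editor reported that Mary confirmed that Sam reviewed a diagram after Liam described every invoice.

11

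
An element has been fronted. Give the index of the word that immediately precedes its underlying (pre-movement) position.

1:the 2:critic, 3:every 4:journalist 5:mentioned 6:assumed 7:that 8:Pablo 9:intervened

5

The displaced element is "the critic" (word 2).
It is linked across 1 clause boundary (Ø).
It functions as the subject of "assumed", so the gap sits immediately after word 5 ("mentioned").
Base order: Every journalist mentioned that the critic assumed that Pablo intervened.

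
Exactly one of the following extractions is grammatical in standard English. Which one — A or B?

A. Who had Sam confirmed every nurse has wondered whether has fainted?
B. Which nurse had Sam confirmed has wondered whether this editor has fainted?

B

In A, the wh-phrase is extracted from inside a wh-island (introduced by "whether"), which blocks movement.
In B, the extraction path crosses only that-complement boundaries, which are transparent.
So B is grammatical.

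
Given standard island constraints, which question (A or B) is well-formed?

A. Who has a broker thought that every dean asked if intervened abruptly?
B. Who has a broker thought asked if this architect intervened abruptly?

In A, the wh-phrase is extracted from inside a wh-island (introduced by "if"), which blocks movement.
In B, the extraction path crosses only that-complement boundaries, which are transparent.
So B is grammatical.

B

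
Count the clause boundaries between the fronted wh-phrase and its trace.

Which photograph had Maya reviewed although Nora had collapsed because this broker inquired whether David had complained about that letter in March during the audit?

"which photograph" originates inside the matrix clause — no clause boundary is crossed.

0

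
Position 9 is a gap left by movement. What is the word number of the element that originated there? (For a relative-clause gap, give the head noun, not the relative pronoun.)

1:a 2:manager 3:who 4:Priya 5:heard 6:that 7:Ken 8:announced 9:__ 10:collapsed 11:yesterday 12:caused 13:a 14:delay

2

The gap at 9 is the subject of "collapsed", inside a relative clause.
The relative pronoun is "who" (word 3); it is bound by the head noun immediately before it.
Its filler is the head noun "manager", at word 2.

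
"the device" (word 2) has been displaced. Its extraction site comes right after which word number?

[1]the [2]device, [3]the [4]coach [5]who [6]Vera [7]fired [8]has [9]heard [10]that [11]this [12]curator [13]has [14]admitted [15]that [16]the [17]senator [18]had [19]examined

19

The displaced element is "the device" (word 2).
It is linked across 2 clause boundaries (that → that).
It functions as the direct object of "examined", so the gap sits immediately after word 19 ("examined").
Base order: The coach who Vera fired has heard that this curator has admitted that the senator had examined the device.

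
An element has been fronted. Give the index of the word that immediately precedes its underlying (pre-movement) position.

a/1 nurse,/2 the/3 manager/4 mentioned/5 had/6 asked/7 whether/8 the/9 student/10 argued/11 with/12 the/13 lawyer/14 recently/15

5

The displaced element is "a nurse" (word 2).
It is linked across 1 clause boundary (Ø).
It functions as the subject of "asked", so the gap sits immediately after word 5 ("mentioned").
Base order: The manager mentioned that a nurse had asked whether the student argued with the lawyer recently.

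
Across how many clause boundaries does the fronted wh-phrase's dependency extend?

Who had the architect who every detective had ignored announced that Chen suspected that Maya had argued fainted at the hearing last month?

"who" is extracted from the subject of "fainted".
Boundaries crossed, outermost first: [that], [that], [Ø] — 3 in total.

3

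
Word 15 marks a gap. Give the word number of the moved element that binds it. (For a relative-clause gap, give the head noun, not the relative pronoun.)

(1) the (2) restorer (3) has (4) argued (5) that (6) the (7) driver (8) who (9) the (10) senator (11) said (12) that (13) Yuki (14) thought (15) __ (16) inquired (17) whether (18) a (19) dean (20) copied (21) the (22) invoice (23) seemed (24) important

The gap at 15 is the subject of "inquired", inside a relative clause.
The relative pronoun is "who" (word 8); it is bound by the head noun immediately before it.
Its filler is the head noun "driver", at word 7.

7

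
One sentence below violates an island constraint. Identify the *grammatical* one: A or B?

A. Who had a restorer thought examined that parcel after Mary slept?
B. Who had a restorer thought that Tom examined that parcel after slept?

In B, the wh-phrase is extracted from inside an adjunct island (introduced by "after"), which blocks movement.
In A, the extraction path crosses only that-complement boundaries, which are transparent.
So A is grammatical.

A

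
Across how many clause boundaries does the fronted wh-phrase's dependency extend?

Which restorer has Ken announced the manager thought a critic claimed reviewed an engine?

3

"which restorer" is extracted from the subject of "reviewed".
Boundaries crossed, outermost first: [Ø], [Ø], [Ø] — 3 in total.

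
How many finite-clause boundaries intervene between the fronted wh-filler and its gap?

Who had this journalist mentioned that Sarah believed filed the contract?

"who" is extracted from the subject of "filed".
Boundaries crossed, outermost first: [that], [Ø] — 2 in total.

2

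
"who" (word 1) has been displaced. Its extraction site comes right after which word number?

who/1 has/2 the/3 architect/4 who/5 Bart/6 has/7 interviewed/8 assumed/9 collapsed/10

The displaced element is "who" (word 1).
It is linked across 1 clause boundary (Ø).
It functions as the subject of "collapsed", so the gap sits immediately after word 9 ("assumed").
Base order: The architect who Bart has interviewed has assumed who collapsed.

9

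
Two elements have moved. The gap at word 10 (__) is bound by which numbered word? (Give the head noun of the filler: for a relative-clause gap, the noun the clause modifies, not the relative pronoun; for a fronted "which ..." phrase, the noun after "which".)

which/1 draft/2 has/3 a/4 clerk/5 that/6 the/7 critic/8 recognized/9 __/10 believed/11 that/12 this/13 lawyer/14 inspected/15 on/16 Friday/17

The marked gap is inside the relative clause, the direct object of "recognized".
Its filler is the head noun "clerk" (via "that"), at word 5.
(The other dependency links word 2 to a gap after word 15.)

5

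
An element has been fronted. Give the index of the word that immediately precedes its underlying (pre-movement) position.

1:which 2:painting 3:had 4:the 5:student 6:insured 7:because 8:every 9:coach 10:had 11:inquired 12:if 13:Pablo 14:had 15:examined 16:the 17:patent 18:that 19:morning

The displaced element is "which painting" (word 2).
It functions as the direct object of "insured", so the gap sits immediately after word 6 ("insured").
Base order: The student had insured which painting because every coach had inquired if Pablo had examined the patent that morning.

6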